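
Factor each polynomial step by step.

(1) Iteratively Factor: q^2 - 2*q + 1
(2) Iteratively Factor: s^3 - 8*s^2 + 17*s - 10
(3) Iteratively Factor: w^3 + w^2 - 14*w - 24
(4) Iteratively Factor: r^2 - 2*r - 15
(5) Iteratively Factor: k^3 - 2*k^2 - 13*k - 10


(1) = (q - 1)*(q - 1)
(2) = (s - 5)*(s^2 - 3*s + 2) = (s - 5)*(s - 2)*(s - 1)
(3) = (w - 4)*(w^2 + 5*w + 6) = (w - 4)*(w + 3)*(w + 2)
(4) = (r + 3)*(r - 5)
(5) = (k + 2)*(k^2 - 4*k - 5) = (k + 1)*(k + 2)*(k - 5)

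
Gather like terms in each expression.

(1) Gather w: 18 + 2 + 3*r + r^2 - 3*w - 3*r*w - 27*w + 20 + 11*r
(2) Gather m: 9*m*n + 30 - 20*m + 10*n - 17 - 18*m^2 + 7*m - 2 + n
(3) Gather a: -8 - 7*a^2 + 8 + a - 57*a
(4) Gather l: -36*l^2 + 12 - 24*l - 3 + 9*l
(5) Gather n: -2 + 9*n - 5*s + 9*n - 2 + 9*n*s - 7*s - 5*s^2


(1) = r^2 + 14*r + w*(-3*r - 30) + 40
(2) = -18*m^2 + m*(9*n - 13) + 11*n + 11
(3) = -7*a^2 - 56*a
(4) = -36*l^2 - 15*l + 9
(5) = n*(9*s + 18) - 5*s^2 - 12*s - 4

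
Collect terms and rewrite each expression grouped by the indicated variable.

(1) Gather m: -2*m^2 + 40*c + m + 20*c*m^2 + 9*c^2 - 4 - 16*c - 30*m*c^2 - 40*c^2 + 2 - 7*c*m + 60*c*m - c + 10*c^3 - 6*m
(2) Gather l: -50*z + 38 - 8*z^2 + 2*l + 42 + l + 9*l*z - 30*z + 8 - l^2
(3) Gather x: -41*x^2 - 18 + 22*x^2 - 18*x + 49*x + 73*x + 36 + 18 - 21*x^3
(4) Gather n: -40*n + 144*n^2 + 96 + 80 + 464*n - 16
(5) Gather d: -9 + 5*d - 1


(1) = 10*c^3 - 31*c^2 + 23*c + m^2*(20*c - 2) + m*(-30*c^2 + 53*c - 5) - 2
(2) = -l^2 + l*(9*z + 3) - 8*z^2 - 80*z + 88
(3) = -21*x^3 - 19*x^2 + 104*x + 36
(4) = 144*n^2 + 424*n + 160
(5) = 5*d - 10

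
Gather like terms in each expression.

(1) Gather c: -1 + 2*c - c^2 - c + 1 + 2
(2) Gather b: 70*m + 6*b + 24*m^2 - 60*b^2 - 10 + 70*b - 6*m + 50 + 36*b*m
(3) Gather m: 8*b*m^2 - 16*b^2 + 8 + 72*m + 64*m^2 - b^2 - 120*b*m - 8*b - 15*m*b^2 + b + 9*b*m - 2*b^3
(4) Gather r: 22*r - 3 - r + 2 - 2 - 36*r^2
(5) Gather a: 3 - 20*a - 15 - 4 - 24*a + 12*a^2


(1) = -c^2 + c + 2
(2) = -60*b^2 + b*(36*m + 76) + 24*m^2 + 64*m + 40
(3) = -2*b^3 - 17*b^2 - 7*b + m^2*(8*b + 64) + m*(-15*b^2 - 111*b + 72) + 8
(4) = -36*r^2 + 21*r - 3
(5) = 12*a^2 - 44*a - 16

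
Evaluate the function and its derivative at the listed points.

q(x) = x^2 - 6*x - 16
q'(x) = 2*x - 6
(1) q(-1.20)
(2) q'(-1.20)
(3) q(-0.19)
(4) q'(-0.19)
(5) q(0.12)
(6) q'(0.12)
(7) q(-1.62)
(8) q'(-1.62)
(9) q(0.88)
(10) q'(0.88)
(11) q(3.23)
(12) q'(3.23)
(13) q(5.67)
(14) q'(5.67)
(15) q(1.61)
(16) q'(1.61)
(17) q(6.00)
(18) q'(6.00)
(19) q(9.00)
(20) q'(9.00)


(1) = -7.36
(2) = -8.40
(3) = -14.82
(4) = -6.38
(5) = -16.71
(6) = -5.76
(7) = -3.66
(8) = -9.24
(9) = -20.51
(10) = -4.24
(11) = -24.95
(12) = 0.46
(13) = -17.87
(14) = 5.34
(15) = -23.07
(16) = -2.78
(17) = -16.00
(18) = 6.00
(19) = 11.00
(20) = 12.00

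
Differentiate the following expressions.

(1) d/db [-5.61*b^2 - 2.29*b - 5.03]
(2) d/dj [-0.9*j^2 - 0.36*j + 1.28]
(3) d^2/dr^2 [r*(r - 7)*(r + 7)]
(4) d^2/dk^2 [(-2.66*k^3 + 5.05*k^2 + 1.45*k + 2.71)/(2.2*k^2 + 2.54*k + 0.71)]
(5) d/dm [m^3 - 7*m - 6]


(1) = -11.22*b - 2.29
(2) = -1.8*j - 0.36
(3) = 6*r
(4) = (-68.415472*k^3 + 2.587536*k^2 + 69.226044*k + 26.363182)/(10.648*k^6 + 36.8808*k^5 + 52.88976*k^4 + 40.191944*k^3 + 17.068968*k^2 + 3.841242*k + 0.357911)
(5) = 3*m^2 - 7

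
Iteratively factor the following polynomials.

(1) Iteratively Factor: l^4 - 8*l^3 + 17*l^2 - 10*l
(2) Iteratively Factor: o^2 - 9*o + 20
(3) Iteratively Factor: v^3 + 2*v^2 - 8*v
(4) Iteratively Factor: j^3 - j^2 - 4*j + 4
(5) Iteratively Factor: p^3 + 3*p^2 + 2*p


(1) = (l - 2)*(l^3 - 6*l^2 + 5*l) = l*(l - 2)*(l^2 - 6*l + 5) = l*(l - 2)*(l - 1)*(l - 5)
(2) = (o - 4)*(o - 5)
(3) = (v + 4)*(v^2 - 2*v) = v*(v + 4)*(v - 2)
(4) = (j - 1)*(j^2 - 4) = (j - 1)*(j + 2)*(j - 2)
(5) = (p + 2)*(p^2 + p) = (p + 1)*(p + 2)*(p)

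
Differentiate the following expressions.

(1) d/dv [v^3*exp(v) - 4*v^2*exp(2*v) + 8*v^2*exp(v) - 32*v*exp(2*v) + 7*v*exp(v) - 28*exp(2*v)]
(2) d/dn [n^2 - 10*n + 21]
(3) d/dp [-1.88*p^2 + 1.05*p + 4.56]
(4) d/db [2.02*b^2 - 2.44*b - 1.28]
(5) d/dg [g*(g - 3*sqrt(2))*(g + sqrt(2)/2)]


(1) = (v^3 - 8*v^2*exp(v) + 11*v^2 - 72*v*exp(v) + 23*v - 88*exp(v) + 7)*exp(v)
(2) = 2*n - 10
(3) = 1.05 - 3.76*p
(4) = 4.04*b - 2.44
(5) = 3*g^2 - 5*sqrt(2)*g - 3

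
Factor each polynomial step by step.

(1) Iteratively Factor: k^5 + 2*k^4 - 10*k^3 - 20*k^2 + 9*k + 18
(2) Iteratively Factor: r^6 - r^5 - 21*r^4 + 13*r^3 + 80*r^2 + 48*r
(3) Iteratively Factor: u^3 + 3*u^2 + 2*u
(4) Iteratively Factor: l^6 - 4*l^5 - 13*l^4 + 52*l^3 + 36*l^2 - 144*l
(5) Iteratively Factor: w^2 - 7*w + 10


(1) = (k - 1)*(k^4 + 3*k^3 - 7*k^2 - 27*k - 18) = (k - 3)*(k - 1)*(k^3 + 6*k^2 + 11*k + 6) = (k - 3)*(k - 1)*(k + 1)*(k^2 + 5*k + 6) = (k - 3)*(k - 1)*(k + 1)*(k + 3)*(k + 2)
(2) = (r)*(r^5 - r^4 - 21*r^3 + 13*r^2 + 80*r + 48) = r*(r - 4)*(r^4 + 3*r^3 - 9*r^2 - 23*r - 12) = r*(r - 4)*(r + 1)*(r^3 + 2*r^2 - 11*r - 12) = r*(r - 4)*(r - 3)*(r + 1)*(r^2 + 5*r + 4) = r*(r - 4)*(r - 3)*(r + 1)^2*(r + 4)
(3) = (u + 1)*(u^2 + 2*u) = (u + 1)*(u + 2)*(u)
(4) = (l - 2)*(l^5 - 2*l^4 - 17*l^3 + 18*l^2 + 72*l) = (l - 2)*(l + 2)*(l^4 - 4*l^3 - 9*l^2 + 36*l) = (l - 4)*(l - 2)*(l + 2)*(l^3 - 9*l) = l*(l - 4)*(l - 2)*(l + 2)*(l^2 - 9) = l*(l - 4)*(l - 2)*(l + 2)*(l + 3)*(l - 3)
(5) = (w - 5)*(w - 2)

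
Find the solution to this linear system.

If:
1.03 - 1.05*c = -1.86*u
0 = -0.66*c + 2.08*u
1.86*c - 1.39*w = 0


Then:
c = 2.24
u = 0.71
w = 3.00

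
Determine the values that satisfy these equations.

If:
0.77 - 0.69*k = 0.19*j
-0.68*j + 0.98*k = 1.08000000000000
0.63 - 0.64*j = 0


Then:
No Solution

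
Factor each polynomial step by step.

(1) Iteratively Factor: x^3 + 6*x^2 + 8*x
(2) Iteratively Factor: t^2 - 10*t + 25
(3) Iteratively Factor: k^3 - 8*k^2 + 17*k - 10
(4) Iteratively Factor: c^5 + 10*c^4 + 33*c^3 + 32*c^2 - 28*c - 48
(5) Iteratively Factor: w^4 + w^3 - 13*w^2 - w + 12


(1) = (x + 4)*(x^2 + 2*x) = (x + 2)*(x + 4)*(x)
(2) = (t - 5)*(t - 5)
(3) = (k - 2)*(k^2 - 6*k + 5) = (k - 5)*(k - 2)*(k - 1)
(4) = (c + 4)*(c^4 + 6*c^3 + 9*c^2 - 4*c - 12) = (c + 2)*(c + 4)*(c^3 + 4*c^2 + c - 6) = (c + 2)^2*(c + 4)*(c^2 + 2*c - 3) = (c - 1)*(c + 2)^2*(c + 4)*(c + 3)
(5) = (w + 4)*(w^3 - 3*w^2 - w + 3) = (w - 3)*(w + 4)*(w^2 - 1) = (w - 3)*(w - 1)*(w + 4)*(w + 1)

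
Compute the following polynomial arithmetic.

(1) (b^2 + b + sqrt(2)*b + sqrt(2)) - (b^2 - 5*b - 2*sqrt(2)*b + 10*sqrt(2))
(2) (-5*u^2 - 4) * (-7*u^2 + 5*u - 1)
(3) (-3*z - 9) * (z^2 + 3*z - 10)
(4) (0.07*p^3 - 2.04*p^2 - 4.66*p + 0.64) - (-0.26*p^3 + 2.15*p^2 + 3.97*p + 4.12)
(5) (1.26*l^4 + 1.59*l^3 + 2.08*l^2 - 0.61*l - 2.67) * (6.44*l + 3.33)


(1) = 3*sqrt(2)*b + 6*b - 9*sqrt(2)
(2) = 35*u^4 - 25*u^3 + 33*u^2 - 20*u + 4
(3) = -3*z^3 - 18*z^2 + 3*z + 90
(4) = 0.33*p^3 - 4.19*p^2 - 8.63*p - 3.48
(5) = 8.1144*l^5 + 14.4354*l^4 + 18.6899*l^3 + 2.998*l^2 - 19.2261*l - 8.8911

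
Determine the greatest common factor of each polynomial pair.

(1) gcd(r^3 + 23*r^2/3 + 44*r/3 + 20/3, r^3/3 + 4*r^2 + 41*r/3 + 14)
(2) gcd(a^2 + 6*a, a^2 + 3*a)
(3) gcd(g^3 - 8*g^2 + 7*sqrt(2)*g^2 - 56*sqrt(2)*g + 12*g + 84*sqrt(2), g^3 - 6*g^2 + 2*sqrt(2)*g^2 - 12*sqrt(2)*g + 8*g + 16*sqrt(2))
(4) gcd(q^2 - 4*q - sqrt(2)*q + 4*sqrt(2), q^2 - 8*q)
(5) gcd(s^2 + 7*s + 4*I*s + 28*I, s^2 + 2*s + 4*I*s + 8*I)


(1) = r + 2
(2) = gcd(a*(a + 6), a*(a + 3)) = a
(3) = gcd((g - 6)*(g - 2)*(g + 7*sqrt(2)), (g - 4)*(g - 2)*(g + 2*sqrt(2))) = g - 2
(4) = gcd((q - 4)*(q - sqrt(2)), q*(q - 8)) = 1
(5) = s + 4*I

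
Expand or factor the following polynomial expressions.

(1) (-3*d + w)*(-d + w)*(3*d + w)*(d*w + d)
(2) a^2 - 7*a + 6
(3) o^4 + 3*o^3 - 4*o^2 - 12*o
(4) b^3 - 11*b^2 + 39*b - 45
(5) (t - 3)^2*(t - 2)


(1) = 9*d^4*w + 9*d^4 - 9*d^3*w^2 - 9*d^3*w - d^2*w^3 - d^2*w^2 + d*w^4 + d*w^3
(2) = (a - 6)*(a - 1)
(3) = o*(o - 2)*(o + 2)*(o + 3)
(4) = (b - 5)*(b - 3)^2
(5) = t^3 - 8*t^2 + 21*t - 18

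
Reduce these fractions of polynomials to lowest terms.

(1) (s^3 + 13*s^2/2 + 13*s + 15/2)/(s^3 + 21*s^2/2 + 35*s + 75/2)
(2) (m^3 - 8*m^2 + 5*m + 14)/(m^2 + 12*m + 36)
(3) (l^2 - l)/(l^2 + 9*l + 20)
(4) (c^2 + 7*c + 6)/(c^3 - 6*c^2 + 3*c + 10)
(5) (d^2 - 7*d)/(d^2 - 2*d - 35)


(1) = (s + 1)/(s + 5)
(2) = (m^3 - 8*m^2 + 5*m + 14)/(m^2 + 12*m + 36)
(3) = (l^2 - l)/(l^2 + 9*l + 20)
(4) = (c + 6)/(c^2 - 7*c + 10)
(5) = d/(d + 5)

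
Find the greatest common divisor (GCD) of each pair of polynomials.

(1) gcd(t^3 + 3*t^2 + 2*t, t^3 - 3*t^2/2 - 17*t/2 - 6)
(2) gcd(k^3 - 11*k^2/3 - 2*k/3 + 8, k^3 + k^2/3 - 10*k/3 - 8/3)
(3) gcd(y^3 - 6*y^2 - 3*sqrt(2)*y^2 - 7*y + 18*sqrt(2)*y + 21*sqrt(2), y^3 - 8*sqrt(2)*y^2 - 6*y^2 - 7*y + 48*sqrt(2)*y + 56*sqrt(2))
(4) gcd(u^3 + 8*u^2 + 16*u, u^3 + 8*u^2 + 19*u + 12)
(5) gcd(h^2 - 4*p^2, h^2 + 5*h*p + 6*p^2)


(1) = gcd(t*(t + 1)*(t + 2), (t - 4)*(t + 1)*(t + 3/2)) = t + 1
(2) = k^2 - 2*k/3 - 8/3
(3) = y^2 - 6*y - 7
(4) = u + 4
(5) = gcd((h - 2*p)*(h + 2*p), (h + 2*p)*(h + 3*p)) = h + 2*p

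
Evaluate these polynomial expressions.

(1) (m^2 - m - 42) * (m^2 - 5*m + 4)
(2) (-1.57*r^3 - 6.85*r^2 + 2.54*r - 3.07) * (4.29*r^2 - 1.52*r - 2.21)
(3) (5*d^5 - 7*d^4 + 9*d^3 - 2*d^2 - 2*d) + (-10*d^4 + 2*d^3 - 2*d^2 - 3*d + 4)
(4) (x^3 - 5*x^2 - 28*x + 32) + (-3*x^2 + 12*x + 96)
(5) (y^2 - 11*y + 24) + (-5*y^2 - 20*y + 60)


(1) = m^4 - 6*m^3 - 33*m^2 + 206*m - 168
(2) = -6.7353*r^5 - 27.0001*r^4 + 24.7783*r^3 - 1.8926*r^2 - 0.947*r + 6.7847
(3) = 5*d^5 - 17*d^4 + 11*d^3 - 4*d^2 - 5*d + 4
(4) = x^3 - 8*x^2 - 16*x + 128
(5) = -4*y^2 - 31*y + 84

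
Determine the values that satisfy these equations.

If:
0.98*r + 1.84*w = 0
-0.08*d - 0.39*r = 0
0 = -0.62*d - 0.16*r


Then:
d = 0.00
r = 0.00
w = 0.00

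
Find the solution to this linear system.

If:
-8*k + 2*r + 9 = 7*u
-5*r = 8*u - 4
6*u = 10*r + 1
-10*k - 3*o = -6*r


Then:
k = 707/880
o = -3151/1320
r = 8/55
u = 9/22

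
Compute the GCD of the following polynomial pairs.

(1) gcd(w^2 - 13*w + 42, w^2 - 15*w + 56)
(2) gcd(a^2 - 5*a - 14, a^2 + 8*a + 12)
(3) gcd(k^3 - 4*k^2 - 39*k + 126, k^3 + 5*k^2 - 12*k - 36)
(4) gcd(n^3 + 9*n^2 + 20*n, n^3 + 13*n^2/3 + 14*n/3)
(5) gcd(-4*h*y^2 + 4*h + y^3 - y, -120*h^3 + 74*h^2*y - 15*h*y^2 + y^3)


(1) = gcd((w - 7)*(w - 6), (w - 8)*(w - 7)) = w - 7
(2) = gcd((a - 7)*(a + 2), (a + 2)*(a + 6)) = a + 2
(3) = gcd((k - 7)*(k - 3)*(k + 6), (k - 3)*(k + 2)*(k + 6)) = k^2 + 3*k - 18
(4) = n
(5) = gcd((-4*h + y)*(y - 1)*(y + 1), (-6*h + y)*(-5*h + y)*(-4*h + y)) = -4*h + y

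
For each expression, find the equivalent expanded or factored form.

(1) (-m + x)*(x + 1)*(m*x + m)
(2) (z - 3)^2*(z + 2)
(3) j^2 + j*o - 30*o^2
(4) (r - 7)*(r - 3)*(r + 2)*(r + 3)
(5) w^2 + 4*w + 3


(1) = -m^2*x^2 - 2*m^2*x - m^2 + m*x^3 + 2*m*x^2 + m*x
(2) = z^3 - 4*z^2 - 3*z + 18
(3) = (j - 5*o)*(j + 6*o)
(4) = r^4 - 5*r^3 - 23*r^2 + 45*r + 126
(5) = (w + 1)*(w + 3)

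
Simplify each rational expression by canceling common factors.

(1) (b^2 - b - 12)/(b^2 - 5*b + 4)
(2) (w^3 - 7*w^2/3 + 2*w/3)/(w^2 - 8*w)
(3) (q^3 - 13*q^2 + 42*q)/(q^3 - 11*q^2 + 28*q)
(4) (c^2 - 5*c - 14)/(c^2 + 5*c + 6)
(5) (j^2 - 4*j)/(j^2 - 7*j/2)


(1) = (b + 3)/(b - 1)
(2) = (3*w^2 - 7*w + 2)/(3*w - 24)
(3) = (q - 6)/(q - 4)
(4) = (c - 7)/(c + 3)
(5) = (2*j - 8)/(2*j - 7)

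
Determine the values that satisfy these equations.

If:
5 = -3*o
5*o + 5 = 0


Then:
No Solution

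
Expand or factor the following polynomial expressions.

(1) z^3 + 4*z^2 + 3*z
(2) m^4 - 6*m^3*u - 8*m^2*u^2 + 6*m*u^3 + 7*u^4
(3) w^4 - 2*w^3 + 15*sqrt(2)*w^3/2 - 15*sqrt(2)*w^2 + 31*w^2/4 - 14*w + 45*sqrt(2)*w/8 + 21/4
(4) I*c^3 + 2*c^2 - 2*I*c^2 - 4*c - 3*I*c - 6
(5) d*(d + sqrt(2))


(1) = z*(z + 1)*(z + 3)
(2) = (m - 7*u)*(m - u)*(m + u)^2
(3) = (w - 3/2)*(w - 1/2)*(w + sqrt(2)/2)*(w + 7*sqrt(2))
(4) = (c - 3)*(c - 2*I)*(I*c + I)
(5) = d^2 + sqrt(2)*d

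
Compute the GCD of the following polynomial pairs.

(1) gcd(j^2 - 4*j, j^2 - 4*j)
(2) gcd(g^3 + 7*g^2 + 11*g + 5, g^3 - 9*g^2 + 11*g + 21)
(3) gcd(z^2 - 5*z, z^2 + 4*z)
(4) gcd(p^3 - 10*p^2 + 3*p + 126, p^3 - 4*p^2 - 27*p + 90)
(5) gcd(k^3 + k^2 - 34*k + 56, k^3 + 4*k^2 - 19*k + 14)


(1) = gcd(j*(j - 4), j*(j - 4)) = j^2 - 4*j
(2) = gcd((g + 1)^2*(g + 5), (g - 7)*(g - 3)*(g + 1)) = g + 1
(3) = z
(4) = p - 6
(5) = gcd((k - 4)*(k - 2)*(k + 7), (k - 2)*(k - 1)*(k + 7)) = k^2 + 5*k - 14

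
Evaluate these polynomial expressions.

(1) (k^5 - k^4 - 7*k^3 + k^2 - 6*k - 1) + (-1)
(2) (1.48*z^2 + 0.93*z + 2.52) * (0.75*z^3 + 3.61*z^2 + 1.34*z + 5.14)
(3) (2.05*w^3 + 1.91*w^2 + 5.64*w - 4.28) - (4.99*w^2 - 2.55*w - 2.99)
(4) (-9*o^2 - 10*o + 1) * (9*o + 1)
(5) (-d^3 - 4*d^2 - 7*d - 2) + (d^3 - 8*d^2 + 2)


(1) = k^5 - k^4 - 7*k^3 + k^2 - 6*k - 2
(2) = 1.11*z^5 + 6.0403*z^4 + 7.2305*z^3 + 17.9506*z^2 + 8.157*z + 12.9528
(3) = 2.05*w^3 - 3.08*w^2 + 8.19*w - 1.29
(4) = -81*o^3 - 99*o^2 - o + 1
(5) = -12*d^2 - 7*d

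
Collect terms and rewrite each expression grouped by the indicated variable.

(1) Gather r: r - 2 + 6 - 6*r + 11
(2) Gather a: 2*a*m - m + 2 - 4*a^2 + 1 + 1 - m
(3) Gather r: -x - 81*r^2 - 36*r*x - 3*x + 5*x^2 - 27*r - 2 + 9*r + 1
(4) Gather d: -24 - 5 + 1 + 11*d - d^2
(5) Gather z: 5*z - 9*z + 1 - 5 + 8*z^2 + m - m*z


(1) = 15 - 5*r
(2) = -4*a^2 + 2*a*m - 2*m + 4
(3) = -81*r^2 + r*(-36*x - 18) + 5*x^2 - 4*x - 1
(4) = -d^2 + 11*d - 28
(5) = m + 8*z^2 + z*(-m - 4) - 4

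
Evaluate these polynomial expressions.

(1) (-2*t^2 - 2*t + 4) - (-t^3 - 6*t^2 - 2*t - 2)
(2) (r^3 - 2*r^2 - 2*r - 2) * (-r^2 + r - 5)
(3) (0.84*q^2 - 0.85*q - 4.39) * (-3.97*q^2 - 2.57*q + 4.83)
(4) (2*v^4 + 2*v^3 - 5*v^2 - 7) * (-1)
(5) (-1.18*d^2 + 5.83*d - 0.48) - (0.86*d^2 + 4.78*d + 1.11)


(1) = t^3 + 4*t^2 + 6
(2) = -r^5 + 3*r^4 - 5*r^3 + 10*r^2 + 8*r + 10
(3) = -3.3348*q^4 + 1.2157*q^3 + 23.67*q^2 + 7.1768*q - 21.2037
(4) = -2*v^4 - 2*v^3 + 5*v^2 + 7
(5) = -2.04*d^2 + 1.05*d - 1.59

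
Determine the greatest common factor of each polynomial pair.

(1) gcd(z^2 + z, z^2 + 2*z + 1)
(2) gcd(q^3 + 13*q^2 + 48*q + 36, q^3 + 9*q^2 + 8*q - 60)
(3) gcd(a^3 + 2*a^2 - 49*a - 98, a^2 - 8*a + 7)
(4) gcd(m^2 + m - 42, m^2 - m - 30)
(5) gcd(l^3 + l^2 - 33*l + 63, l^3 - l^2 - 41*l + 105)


(1) = gcd(z*(z + 1), (z + 1)^2) = z + 1
(2) = gcd((q + 1)*(q + 6)^2, (q - 2)*(q + 5)*(q + 6)) = q + 6
(3) = a - 7
(4) = gcd((m - 6)*(m + 7), (m - 6)*(m + 5)) = m - 6
(5) = l^2 + 4*l - 21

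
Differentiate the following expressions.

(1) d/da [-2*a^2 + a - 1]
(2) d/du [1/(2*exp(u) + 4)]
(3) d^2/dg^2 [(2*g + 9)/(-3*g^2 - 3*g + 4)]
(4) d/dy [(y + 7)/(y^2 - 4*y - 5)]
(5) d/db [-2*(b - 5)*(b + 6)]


(1) = 1 - 4*a
(2) = -exp(u)/(2*(exp(u) + 2)^2)
(3) = 6*(-3*(2*g + 1)^2*(2*g + 9) + (6*g + 11)*(3*g^2 + 3*g - 4))/(3*g^2 + 3*g - 4)^3
(4) = (y^2 - 4*y - 2*(y - 2)*(y + 7) - 5)/(-y^2 + 4*y + 5)^2
(5) = -4*b - 2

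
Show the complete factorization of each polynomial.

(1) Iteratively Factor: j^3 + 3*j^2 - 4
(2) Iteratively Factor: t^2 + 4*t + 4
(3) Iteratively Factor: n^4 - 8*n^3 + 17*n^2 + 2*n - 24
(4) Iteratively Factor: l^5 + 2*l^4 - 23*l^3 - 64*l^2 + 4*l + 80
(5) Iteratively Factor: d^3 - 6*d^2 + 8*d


(1) = (j + 2)*(j^2 + j - 2) = (j + 2)^2*(j - 1)
(2) = (t + 2)*(t + 2)
(3) = (n - 2)*(n^3 - 6*n^2 + 5*n + 12) = (n - 3)*(n - 2)*(n^2 - 3*n - 4) = (n - 4)*(n - 3)*(n - 2)*(n + 1)
(4) = (l - 1)*(l^4 + 3*l^3 - 20*l^2 - 84*l - 80) = (l - 5)*(l - 1)*(l^3 + 8*l^2 + 20*l + 16) = (l - 5)*(l - 1)*(l + 4)*(l^2 + 4*l + 4) = (l - 5)*(l - 1)*(l + 2)*(l + 4)*(l + 2)
(5) = (d - 2)*(d^2 - 4*d) = (d - 4)*(d - 2)*(d)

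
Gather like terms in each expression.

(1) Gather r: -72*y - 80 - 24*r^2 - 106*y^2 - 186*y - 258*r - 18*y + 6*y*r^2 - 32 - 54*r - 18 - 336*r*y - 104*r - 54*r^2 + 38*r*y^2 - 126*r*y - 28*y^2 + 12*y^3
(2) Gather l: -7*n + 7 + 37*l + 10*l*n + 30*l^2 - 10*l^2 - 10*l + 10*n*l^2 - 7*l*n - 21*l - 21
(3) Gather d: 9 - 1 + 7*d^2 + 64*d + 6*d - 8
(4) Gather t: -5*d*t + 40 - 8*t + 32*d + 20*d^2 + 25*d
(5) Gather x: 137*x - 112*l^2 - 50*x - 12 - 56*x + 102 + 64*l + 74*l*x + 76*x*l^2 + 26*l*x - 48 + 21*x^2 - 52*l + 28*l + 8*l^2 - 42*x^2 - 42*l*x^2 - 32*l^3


(1) = r^2*(6*y - 78) + r*(38*y^2 - 462*y - 416) + 12*y^3 - 134*y^2 - 276*y - 130
(2) = l^2*(10*n + 20) + l*(3*n + 6) - 7*n - 14
(3) = 7*d^2 + 70*d
(4) = 20*d^2 + 57*d + t*(-5*d - 8) + 40
(5) = -32*l^3 - 104*l^2 + 40*l + x^2*(-42*l - 21) + x*(76*l^2 + 100*l + 31) + 42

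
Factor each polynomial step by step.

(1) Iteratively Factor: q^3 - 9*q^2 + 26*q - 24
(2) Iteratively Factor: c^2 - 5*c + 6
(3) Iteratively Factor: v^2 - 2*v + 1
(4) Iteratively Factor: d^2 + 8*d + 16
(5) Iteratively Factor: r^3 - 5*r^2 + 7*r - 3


(1) = (q - 4)*(q^2 - 5*q + 6) = (q - 4)*(q - 2)*(q - 3)
(2) = (c - 3)*(c - 2)
(3) = (v - 1)*(v - 1)
(4) = (d + 4)*(d + 4)
(5) = (r - 1)*(r^2 - 4*r + 3) = (r - 3)*(r - 1)*(r - 1)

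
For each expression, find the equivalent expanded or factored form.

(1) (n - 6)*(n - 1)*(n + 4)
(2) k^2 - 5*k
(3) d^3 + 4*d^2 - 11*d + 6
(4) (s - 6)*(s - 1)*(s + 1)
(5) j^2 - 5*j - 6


(1) = n^3 - 3*n^2 - 22*n + 24
(2) = k*(k - 5)
(3) = (d - 1)^2*(d + 6)
(4) = s^3 - 6*s^2 - s + 6
(5) = (j - 6)*(j + 1)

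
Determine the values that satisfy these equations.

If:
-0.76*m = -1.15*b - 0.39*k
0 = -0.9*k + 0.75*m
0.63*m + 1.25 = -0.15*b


Then:
b = -0.69
k = -1.52
m = -1.82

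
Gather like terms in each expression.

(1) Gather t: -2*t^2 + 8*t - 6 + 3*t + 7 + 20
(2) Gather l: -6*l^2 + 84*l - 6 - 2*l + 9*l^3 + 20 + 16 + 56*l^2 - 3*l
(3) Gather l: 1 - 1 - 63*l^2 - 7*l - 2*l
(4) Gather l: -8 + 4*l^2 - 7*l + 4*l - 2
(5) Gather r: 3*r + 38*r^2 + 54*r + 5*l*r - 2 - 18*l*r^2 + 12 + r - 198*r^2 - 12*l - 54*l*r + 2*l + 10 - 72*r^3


(1) = -2*t^2 + 11*t + 21
(2) = 9*l^3 + 50*l^2 + 79*l + 30
(3) = -63*l^2 - 9*l
(4) = 4*l^2 - 3*l - 10
(5) = -10*l - 72*r^3 + r^2*(-18*l - 160) + r*(58 - 49*l) + 20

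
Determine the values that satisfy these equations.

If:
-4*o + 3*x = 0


Then:
o = 3*x/4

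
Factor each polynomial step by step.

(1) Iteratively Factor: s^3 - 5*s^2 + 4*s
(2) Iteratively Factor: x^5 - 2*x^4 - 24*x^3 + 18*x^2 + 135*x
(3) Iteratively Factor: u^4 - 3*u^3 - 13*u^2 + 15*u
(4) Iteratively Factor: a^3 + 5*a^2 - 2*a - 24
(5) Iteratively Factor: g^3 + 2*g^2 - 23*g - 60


(1) = (s - 4)*(s^2 - s) = (s - 4)*(s - 1)*(s)
(2) = (x + 3)*(x^4 - 5*x^3 - 9*x^2 + 45*x) = (x - 5)*(x + 3)*(x^3 - 9*x) = (x - 5)*(x - 3)*(x + 3)*(x^2 + 3*x) = (x - 5)*(x - 3)*(x + 3)^2*(x)
(3) = (u - 1)*(u^3 - 2*u^2 - 15*u) = (u - 5)*(u - 1)*(u^2 + 3*u) = (u - 5)*(u - 1)*(u + 3)*(u)
(4) = (a + 3)*(a^2 + 2*a - 8) = (a - 2)*(a + 3)*(a + 4)
(5) = (g + 3)*(g^2 - g - 20) = (g + 3)*(g + 4)*(g - 5)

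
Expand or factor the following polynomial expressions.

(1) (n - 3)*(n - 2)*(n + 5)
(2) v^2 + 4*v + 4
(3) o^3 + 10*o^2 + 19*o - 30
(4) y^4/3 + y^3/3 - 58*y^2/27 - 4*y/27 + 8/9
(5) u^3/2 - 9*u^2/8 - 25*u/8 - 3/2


(1) = n^3 - 19*n + 30
(2) = (v + 2)^2
(3) = (o - 1)*(o + 5)*(o + 6)
(4) = (y/3 + 1)*(y - 2)*(y - 2/3)*(y + 2/3)
(5) = (u/2 + 1/2)*(u - 4)*(u + 3/4)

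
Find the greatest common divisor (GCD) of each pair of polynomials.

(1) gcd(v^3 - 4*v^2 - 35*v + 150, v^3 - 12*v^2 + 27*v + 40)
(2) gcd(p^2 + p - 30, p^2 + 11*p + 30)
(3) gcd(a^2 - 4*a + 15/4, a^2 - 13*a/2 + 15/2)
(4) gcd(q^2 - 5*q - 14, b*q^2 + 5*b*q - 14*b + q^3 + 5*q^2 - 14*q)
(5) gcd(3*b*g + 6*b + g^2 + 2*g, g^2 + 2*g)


(1) = gcd((v - 5)^2*(v + 6), (v - 8)*(v - 5)*(v + 1)) = v - 5
(2) = gcd((p - 5)*(p + 6), (p + 5)*(p + 6)) = p + 6
(3) = a - 3/2
(4) = gcd((q - 7)*(q + 2), (b + q)*(q - 2)*(q + 7)) = 1
(5) = g + 2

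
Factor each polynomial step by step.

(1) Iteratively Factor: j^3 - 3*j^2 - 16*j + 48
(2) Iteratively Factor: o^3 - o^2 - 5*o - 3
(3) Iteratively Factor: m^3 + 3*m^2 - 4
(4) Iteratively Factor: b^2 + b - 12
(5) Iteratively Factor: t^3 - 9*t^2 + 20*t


(1) = (j - 4)*(j^2 + j - 12) = (j - 4)*(j + 4)*(j - 3)
(2) = (o + 1)*(o^2 - 2*o - 3) = (o + 1)^2*(o - 3)
(3) = (m + 2)*(m^2 + m - 2) = (m + 2)^2*(m - 1)
(4) = (b + 4)*(b - 3)
(5) = (t - 5)*(t^2 - 4*t) = t*(t - 5)*(t - 4)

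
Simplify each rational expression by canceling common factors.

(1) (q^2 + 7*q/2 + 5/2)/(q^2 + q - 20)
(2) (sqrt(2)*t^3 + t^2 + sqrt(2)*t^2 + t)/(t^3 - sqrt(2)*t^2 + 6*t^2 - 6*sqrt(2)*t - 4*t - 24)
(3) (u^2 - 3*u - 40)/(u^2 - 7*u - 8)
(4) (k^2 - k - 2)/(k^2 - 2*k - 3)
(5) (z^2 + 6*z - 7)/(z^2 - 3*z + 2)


(1) = (2*q^2 + 7*q + 5)/(2*q^2 + 2*q - 40)
(2) = (sqrt(2)*t^3 + t^2*(1 + sqrt(2)) + t)/(t^3 + t^2*(6 - sqrt(2)) + t*(-6*sqrt(2) - 4) - 24)
(3) = (u + 5)/(u + 1)
(4) = (k - 2)/(k - 3)
(5) = (z + 7)/(z - 2)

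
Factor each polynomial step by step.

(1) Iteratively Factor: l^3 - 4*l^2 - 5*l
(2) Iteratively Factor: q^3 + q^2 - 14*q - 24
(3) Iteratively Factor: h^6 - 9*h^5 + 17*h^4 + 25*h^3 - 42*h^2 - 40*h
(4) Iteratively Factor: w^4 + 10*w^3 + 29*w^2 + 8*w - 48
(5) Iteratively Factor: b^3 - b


(1) = (l - 5)*(l^2 + l) = l*(l - 5)*(l + 1)
(2) = (q - 4)*(q^2 + 5*q + 6) = (q - 4)*(q + 2)*(q + 3)
(3) = (h - 4)*(h^5 - 5*h^4 - 3*h^3 + 13*h^2 + 10*h) = (h - 4)*(h - 2)*(h^4 - 3*h^3 - 9*h^2 - 5*h) = (h - 4)*(h - 2)*(h + 1)*(h^3 - 4*h^2 - 5*h) = h*(h - 4)*(h - 2)*(h + 1)*(h^2 - 4*h - 5) = h*(h - 4)*(h - 2)*(h + 1)^2*(h - 5)
(4) = (w + 3)*(w^3 + 7*w^2 + 8*w - 16) = (w - 1)*(w + 3)*(w^2 + 8*w + 16) = (w - 1)*(w + 3)*(w + 4)*(w + 4)
(5) = (b + 1)*(b^2 - b) = (b - 1)*(b + 1)*(b)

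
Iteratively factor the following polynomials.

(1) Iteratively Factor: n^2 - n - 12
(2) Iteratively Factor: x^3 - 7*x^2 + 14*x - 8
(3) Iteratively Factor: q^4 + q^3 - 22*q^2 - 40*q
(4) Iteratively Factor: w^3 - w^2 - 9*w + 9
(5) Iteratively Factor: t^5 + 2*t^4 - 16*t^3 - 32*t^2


(1) = (n + 3)*(n - 4)
(2) = (x - 4)*(x^2 - 3*x + 2) = (x - 4)*(x - 2)*(x - 1)
(3) = (q + 4)*(q^3 - 3*q^2 - 10*q) = q*(q + 4)*(q^2 - 3*q - 10) = q*(q - 5)*(q + 4)*(q + 2)
(4) = (w - 1)*(w^2 - 9) = (w - 3)*(w - 1)*(w + 3)
(5) = (t + 4)*(t^4 - 2*t^3 - 8*t^2) = t*(t + 4)*(t^3 - 2*t^2 - 8*t) = t^2*(t + 4)*(t^2 - 2*t - 8) = t^2*(t + 2)*(t + 4)*(t - 4)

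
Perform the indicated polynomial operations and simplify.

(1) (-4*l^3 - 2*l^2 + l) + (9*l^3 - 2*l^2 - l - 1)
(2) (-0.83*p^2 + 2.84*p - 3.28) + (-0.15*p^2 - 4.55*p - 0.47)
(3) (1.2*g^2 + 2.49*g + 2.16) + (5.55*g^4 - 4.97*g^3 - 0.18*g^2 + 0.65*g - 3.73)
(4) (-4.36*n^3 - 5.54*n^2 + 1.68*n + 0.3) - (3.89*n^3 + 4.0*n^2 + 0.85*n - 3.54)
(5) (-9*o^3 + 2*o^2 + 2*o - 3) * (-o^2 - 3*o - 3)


(1) = 5*l^3 - 4*l^2 - 1
(2) = -0.98*p^2 - 1.71*p - 3.75
(3) = 5.55*g^4 - 4.97*g^3 + 1.02*g^2 + 3.14*g - 1.57
(4) = -8.25*n^3 - 9.54*n^2 + 0.83*n + 3.84
(5) = 9*o^5 + 25*o^4 + 19*o^3 - 9*o^2 + 3*o + 9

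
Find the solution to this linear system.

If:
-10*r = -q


Then:
q = 10*r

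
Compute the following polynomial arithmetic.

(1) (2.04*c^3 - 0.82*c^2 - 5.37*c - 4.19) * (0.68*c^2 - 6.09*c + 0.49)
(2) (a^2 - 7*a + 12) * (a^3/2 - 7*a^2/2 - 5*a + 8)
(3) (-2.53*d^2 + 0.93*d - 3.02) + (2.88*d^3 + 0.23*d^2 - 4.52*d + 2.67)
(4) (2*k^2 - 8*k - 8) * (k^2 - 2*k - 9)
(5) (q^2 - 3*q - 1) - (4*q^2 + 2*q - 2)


(1) = 1.3872*c^5 - 12.9812*c^4 + 2.3418*c^3 + 29.4523*c^2 + 22.8858*c - 2.0531
(2) = a^5/2 - 7*a^4 + 51*a^3/2 + a^2 - 116*a + 96
(3) = 2.88*d^3 - 2.3*d^2 - 3.59*d - 0.35
(4) = 2*k^4 - 12*k^3 - 10*k^2 + 88*k + 72
(5) = -3*q^2 - 5*q + 1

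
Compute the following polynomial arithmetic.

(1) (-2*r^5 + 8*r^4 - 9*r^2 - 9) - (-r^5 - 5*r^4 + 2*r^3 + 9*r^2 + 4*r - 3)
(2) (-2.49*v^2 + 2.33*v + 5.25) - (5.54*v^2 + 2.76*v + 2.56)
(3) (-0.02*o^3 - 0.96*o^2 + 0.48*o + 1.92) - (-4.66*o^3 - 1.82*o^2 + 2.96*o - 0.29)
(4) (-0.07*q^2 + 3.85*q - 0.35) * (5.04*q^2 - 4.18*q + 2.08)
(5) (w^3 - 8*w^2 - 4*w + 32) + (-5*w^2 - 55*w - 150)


(1) = -r^5 + 13*r^4 - 2*r^3 - 18*r^2 - 4*r - 6
(2) = -8.03*v^2 - 0.43*v + 2.69
(3) = 4.64*o^3 + 0.86*o^2 - 2.48*o + 2.21
(4) = -0.3528*q^4 + 19.6966*q^3 - 18.0026*q^2 + 9.471*q - 0.728
(5) = w^3 - 13*w^2 - 59*w - 118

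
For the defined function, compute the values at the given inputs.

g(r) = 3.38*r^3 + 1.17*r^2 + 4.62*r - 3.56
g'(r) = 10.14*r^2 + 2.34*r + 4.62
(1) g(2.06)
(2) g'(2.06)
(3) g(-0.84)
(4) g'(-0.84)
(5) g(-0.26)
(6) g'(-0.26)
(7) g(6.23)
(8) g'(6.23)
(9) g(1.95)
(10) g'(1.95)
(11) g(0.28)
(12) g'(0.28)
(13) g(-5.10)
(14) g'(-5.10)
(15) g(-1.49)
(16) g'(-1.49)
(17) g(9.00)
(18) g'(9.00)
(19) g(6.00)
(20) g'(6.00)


(1) = 40.47
(2) = 52.47
(3) = -8.62
(4) = 9.81
(5) = -4.74
(6) = 4.70
(7) = 887.93
(8) = 412.76
(9) = 34.96
(10) = 47.74
(11) = -2.10
(12) = 6.07
(13) = -445.05
(14) = 256.43
(15) = -19.03
(16) = 23.65
(17) = 2596.81
(18) = 847.02
(19) = 796.36
(20) = 383.70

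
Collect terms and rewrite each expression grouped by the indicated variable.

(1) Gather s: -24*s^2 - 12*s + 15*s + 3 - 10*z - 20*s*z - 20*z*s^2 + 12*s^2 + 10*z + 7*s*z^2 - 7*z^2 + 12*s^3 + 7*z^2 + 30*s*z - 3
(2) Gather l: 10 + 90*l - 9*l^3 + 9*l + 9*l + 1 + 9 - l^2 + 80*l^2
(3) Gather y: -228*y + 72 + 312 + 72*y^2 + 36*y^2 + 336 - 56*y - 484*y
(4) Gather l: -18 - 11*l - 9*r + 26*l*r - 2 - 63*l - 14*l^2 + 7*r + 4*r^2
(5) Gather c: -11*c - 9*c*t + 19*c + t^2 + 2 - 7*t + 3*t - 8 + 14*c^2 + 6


(1) = 12*s^3 + s^2*(-20*z - 12) + s*(7*z^2 + 10*z + 3)
(2) = -9*l^3 + 79*l^2 + 108*l + 20
(3) = 108*y^2 - 768*y + 720
(4) = -14*l^2 + l*(26*r - 74) + 4*r^2 - 2*r - 20
(5) = 14*c^2 + c*(8 - 9*t) + t^2 - 4*t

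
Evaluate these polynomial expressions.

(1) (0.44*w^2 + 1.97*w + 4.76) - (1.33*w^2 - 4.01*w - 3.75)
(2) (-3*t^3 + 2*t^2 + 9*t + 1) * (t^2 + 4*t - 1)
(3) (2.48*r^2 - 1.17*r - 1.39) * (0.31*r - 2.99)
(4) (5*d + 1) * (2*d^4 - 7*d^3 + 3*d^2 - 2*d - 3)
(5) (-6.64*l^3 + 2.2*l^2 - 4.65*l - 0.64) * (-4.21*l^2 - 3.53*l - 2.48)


(1) = -0.89*w^2 + 5.98*w + 8.51
(2) = -3*t^5 - 10*t^4 + 20*t^3 + 35*t^2 - 5*t - 1
(3) = 0.7688*r^3 - 7.7779*r^2 + 3.0674*r + 4.1561
(4) = 10*d^5 - 33*d^4 + 8*d^3 - 7*d^2 - 17*d - 3
(5) = 27.9544*l^5 + 14.1772*l^4 + 28.2777*l^3 + 13.6529*l^2 + 13.7912*l + 1.5872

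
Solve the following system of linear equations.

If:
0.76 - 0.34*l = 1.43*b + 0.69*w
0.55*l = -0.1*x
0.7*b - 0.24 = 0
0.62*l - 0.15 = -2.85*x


Then:
b = 0.34
l = -0.01
w = 0.40
x = 0.05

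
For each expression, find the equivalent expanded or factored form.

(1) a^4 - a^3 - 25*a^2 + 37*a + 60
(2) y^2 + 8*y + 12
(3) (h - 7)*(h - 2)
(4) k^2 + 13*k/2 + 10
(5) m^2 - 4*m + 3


(1) = (a - 4)*(a - 3)*(a + 1)*(a + 5)
(2) = (y + 2)*(y + 6)
(3) = h^2 - 9*h + 14
(4) = (k + 5/2)*(k + 4)
(5) = (m - 3)*(m - 1)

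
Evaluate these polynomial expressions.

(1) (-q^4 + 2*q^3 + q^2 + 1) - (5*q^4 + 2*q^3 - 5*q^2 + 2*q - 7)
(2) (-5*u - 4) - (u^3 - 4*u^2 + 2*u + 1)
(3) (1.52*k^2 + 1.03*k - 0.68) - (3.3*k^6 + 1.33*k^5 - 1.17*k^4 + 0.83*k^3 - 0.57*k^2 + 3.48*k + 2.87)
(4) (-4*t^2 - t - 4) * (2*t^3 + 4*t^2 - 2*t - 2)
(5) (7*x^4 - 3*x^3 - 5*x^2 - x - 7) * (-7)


(1) = -6*q^4 + 6*q^2 - 2*q + 8
(2) = -u^3 + 4*u^2 - 7*u - 5
(3) = -3.3*k^6 - 1.33*k^5 + 1.17*k^4 - 0.83*k^3 + 2.09*k^2 - 2.45*k - 3.55
(4) = -8*t^5 - 18*t^4 - 4*t^3 - 6*t^2 + 10*t + 8
(5) = -49*x^4 + 21*x^3 + 35*x^2 + 7*x + 49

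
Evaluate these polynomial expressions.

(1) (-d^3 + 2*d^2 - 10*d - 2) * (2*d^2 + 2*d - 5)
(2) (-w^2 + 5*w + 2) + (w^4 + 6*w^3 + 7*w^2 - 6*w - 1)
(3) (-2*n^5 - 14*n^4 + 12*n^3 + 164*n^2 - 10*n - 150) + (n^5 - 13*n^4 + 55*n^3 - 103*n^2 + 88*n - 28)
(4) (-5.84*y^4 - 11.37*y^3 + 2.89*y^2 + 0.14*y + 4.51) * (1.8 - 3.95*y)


(1) = -2*d^5 + 2*d^4 - 11*d^3 - 34*d^2 + 46*d + 10
(2) = w^4 + 6*w^3 + 6*w^2 - w + 1
(3) = -n^5 - 27*n^4 + 67*n^3 + 61*n^2 + 78*n - 178
(4) = 23.068*y^5 + 34.3995*y^4 - 31.8815*y^3 + 4.649*y^2 - 17.5625*y + 8.118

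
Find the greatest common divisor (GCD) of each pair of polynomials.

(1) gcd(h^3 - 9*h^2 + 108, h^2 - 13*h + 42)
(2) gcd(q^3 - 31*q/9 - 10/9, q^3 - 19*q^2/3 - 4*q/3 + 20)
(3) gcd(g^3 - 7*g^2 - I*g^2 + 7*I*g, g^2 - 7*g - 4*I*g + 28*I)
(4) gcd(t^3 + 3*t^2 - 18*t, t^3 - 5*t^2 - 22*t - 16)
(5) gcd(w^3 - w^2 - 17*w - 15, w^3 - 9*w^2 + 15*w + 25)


(1) = h - 6
(2) = gcd((q - 2)*(q + 1/3)*(q + 5/3), (q - 6)*(q - 2)*(q + 5/3)) = q^2 - q/3 - 10/3
(3) = gcd(g*(g - 7)*(g - I), (g - 7)*(g - 4*I)) = g - 7
(4) = gcd(t*(t - 3)*(t + 6), (t - 8)*(t + 1)*(t + 2)) = 1
(5) = w^2 - 4*w - 5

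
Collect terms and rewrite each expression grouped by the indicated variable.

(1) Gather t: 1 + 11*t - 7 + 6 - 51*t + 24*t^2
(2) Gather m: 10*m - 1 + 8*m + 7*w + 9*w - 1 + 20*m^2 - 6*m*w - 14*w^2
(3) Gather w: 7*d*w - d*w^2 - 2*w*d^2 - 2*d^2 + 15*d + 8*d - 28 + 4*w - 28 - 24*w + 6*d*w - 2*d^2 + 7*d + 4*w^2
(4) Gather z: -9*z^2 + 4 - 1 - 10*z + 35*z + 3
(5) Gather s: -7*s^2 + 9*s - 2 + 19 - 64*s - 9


(1) = 24*t^2 - 40*t
(2) = 20*m^2 + m*(18 - 6*w) - 14*w^2 + 16*w - 2
(3) = -4*d^2 + 30*d + w^2*(4 - d) + w*(-2*d^2 + 13*d - 20) - 56
(4) = -9*z^2 + 25*z + 6
(5) = -7*s^2 - 55*s + 8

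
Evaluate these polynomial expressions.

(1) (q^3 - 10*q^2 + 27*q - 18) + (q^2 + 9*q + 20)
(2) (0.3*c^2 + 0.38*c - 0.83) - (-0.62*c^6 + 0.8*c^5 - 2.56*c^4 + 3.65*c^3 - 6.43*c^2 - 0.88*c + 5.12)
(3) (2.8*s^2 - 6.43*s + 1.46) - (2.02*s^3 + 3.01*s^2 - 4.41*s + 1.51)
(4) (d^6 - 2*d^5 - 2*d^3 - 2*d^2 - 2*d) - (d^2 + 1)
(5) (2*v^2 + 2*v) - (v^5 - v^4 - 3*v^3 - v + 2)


(1) = q^3 - 9*q^2 + 36*q + 2
(2) = 0.62*c^6 - 0.8*c^5 + 2.56*c^4 - 3.65*c^3 + 6.73*c^2 + 1.26*c - 5.95
(3) = -2.02*s^3 - 0.21*s^2 - 2.02*s - 0.05
(4) = d^6 - 2*d^5 - 2*d^3 - 3*d^2 - 2*d - 1
(5) = -v^5 + v^4 + 3*v^3 + 2*v^2 + 3*v - 2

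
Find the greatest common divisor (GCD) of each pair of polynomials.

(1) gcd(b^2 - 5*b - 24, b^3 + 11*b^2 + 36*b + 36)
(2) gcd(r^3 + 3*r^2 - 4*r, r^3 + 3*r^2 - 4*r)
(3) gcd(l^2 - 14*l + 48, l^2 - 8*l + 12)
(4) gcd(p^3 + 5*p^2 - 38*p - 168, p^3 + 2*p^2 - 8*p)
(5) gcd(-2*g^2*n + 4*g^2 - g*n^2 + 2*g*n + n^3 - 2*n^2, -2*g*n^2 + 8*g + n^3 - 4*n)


(1) = b + 3
(2) = gcd(r*(r - 1)*(r + 4), r*(r - 1)*(r + 4)) = r^3 + 3*r^2 - 4*r
(3) = gcd((l - 8)*(l - 6), (l - 6)*(l - 2)) = l - 6
(4) = p + 4
(5) = gcd((-2*g + n)*(g + n)*(n - 2), (-2*g + n)*(n - 2)*(n + 2)) = 2*g*n - 4*g - n^2 + 2*n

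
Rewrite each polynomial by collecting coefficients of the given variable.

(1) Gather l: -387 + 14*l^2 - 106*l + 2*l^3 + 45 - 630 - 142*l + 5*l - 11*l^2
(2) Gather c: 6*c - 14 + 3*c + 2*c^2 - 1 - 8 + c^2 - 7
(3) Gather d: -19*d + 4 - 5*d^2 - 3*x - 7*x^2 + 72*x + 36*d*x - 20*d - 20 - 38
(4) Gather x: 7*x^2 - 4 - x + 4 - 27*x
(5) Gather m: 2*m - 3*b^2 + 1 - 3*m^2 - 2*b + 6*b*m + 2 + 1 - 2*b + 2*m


(1) = 2*l^3 + 3*l^2 - 243*l - 972
(2) = 3*c^2 + 9*c - 30
(3) = -5*d^2 + d*(36*x - 39) - 7*x^2 + 69*x - 54
(4) = 7*x^2 - 28*x
(5) = -3*b^2 - 4*b - 3*m^2 + m*(6*b + 4) + 4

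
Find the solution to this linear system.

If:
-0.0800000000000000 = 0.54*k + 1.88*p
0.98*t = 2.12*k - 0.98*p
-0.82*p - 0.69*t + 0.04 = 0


Then:
k = 0.03
p = -0.05
t = 0.12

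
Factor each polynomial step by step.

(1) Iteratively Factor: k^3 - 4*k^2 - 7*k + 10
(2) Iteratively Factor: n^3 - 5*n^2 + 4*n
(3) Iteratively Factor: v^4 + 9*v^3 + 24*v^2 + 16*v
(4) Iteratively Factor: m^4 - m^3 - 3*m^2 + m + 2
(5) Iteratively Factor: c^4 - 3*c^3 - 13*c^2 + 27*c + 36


(1) = (k - 1)*(k^2 - 3*k - 10) = (k - 1)*(k + 2)*(k - 5)
(2) = (n - 1)*(n^2 - 4*n) = n*(n - 1)*(n - 4)
(3) = (v + 4)*(v^3 + 5*v^2 + 4*v) = (v + 1)*(v + 4)*(v^2 + 4*v) = (v + 1)*(v + 4)^2*(v)
(4) = (m + 1)*(m^3 - 2*m^2 - m + 2) = (m - 2)*(m + 1)*(m^2 - 1) = (m - 2)*(m - 1)*(m + 1)*(m + 1)
(5) = (c - 4)*(c^3 + c^2 - 9*c - 9) = (c - 4)*(c + 1)*(c^2 - 9) = (c - 4)*(c + 1)*(c + 3)*(c - 3)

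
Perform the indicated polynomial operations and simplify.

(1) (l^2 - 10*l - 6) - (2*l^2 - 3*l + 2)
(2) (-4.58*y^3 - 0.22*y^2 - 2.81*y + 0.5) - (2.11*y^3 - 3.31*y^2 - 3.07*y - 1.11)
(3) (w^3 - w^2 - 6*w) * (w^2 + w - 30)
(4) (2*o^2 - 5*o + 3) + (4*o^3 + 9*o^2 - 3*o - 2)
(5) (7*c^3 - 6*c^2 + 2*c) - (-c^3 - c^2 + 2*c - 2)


(1) = -l^2 - 7*l - 8
(2) = -6.69*y^3 + 3.09*y^2 + 0.26*y + 1.61
(3) = w^5 - 37*w^3 + 24*w^2 + 180*w
(4) = 4*o^3 + 11*o^2 - 8*o + 1
(5) = 8*c^3 - 5*c^2 + 2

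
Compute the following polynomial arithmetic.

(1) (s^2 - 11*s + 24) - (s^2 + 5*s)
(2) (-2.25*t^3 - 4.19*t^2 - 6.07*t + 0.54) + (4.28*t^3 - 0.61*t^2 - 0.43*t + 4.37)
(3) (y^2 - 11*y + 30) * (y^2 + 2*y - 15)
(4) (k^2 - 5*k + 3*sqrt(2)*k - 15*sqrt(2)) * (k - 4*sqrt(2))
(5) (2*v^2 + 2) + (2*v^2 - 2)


(1) = 24 - 16*s
(2) = 2.03*t^3 - 4.8*t^2 - 6.5*t + 4.91
(3) = y^4 - 9*y^3 - 7*y^2 + 225*y - 450
(4) = k^3 - 5*k^2 - sqrt(2)*k^2 - 24*k + 5*sqrt(2)*k + 120
(5) = 4*v^2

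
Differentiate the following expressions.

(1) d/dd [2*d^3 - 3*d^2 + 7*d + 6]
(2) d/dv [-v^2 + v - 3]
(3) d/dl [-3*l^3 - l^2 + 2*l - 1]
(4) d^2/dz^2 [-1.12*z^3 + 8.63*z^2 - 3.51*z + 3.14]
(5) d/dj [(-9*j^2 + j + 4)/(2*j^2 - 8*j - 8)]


(1) = 6*d^2 - 6*d + 7
(2) = 1 - 2*v
(3) = -9*l^2 - 2*l + 2
(4) = 17.26 - 6.72*z
(5) = (35*j^2 + 64*j + 12)/(2*(j^4 - 8*j^3 + 8*j^2 + 32*j + 16))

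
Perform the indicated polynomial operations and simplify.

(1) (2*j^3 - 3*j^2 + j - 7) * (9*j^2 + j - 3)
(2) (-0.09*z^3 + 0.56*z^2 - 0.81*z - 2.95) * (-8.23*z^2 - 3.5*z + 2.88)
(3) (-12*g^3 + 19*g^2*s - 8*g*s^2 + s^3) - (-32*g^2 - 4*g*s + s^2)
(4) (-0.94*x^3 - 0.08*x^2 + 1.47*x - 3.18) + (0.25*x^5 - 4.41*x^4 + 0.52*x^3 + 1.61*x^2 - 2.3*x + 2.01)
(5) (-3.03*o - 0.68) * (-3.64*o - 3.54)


(1) = 18*j^5 - 25*j^4 - 53*j^2 - 10*j + 21
(2) = 0.7407*z^5 - 4.2938*z^4 + 4.4471*z^3 + 28.7263*z^2 + 7.9922*z - 8.496
(3) = -12*g^3 + 19*g^2*s + 32*g^2 - 8*g*s^2 + 4*g*s + s^3 - s^2
(4) = 0.25*x^5 - 4.41*x^4 - 0.42*x^3 + 1.53*x^2 - 0.83*x - 1.17
(5) = 11.0292*o^2 + 13.2014*o + 2.4072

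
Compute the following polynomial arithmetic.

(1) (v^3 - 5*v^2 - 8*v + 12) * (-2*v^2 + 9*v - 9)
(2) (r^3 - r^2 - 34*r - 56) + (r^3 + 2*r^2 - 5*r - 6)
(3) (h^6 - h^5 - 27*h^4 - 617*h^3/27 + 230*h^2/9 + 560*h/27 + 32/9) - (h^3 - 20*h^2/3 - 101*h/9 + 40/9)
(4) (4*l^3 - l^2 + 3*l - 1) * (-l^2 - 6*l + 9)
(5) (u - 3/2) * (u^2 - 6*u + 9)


(1) = -2*v^5 + 19*v^4 - 38*v^3 - 51*v^2 + 180*v - 108
(2) = 2*r^3 + r^2 - 39*r - 62
(3) = h^6 - h^5 - 27*h^4 - 644*h^3/27 + 290*h^2/9 + 863*h/27 - 8/9
(4) = -4*l^5 - 23*l^4 + 39*l^3 - 26*l^2 + 33*l - 9
(5) = u^3 - 15*u^2/2 + 18*u - 27/2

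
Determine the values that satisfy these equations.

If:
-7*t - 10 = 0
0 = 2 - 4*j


Then:
j = 1/2
t = -10/7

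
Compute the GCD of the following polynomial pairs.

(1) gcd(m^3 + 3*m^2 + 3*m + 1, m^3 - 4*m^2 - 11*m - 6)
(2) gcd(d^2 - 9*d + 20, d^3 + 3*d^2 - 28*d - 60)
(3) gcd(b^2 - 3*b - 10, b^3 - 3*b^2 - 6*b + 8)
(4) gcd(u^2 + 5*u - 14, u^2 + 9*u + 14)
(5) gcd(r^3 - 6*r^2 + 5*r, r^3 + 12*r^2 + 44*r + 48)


(1) = m^2 + 2*m + 1
(2) = d - 5
(3) = b + 2
(4) = gcd((u - 2)*(u + 7), (u + 2)*(u + 7)) = u + 7
(5) = gcd(r*(r - 5)*(r - 1), (r + 2)*(r + 4)*(r + 6)) = 1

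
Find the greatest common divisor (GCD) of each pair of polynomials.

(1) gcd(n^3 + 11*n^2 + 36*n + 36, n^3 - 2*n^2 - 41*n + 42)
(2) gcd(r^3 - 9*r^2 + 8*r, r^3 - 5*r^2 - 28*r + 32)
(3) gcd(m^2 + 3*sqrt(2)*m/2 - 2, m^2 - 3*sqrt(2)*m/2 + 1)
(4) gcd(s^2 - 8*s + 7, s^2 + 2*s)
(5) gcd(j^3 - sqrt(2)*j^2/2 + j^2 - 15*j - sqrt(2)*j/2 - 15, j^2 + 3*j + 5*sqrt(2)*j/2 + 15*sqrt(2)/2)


(1) = n + 6
(2) = r^2 - 9*r + 8
(3) = m - sqrt(2)/2
(4) = gcd((s - 7)*(s - 1), s*(s + 2)) = 1
(5) = gcd((j + 1)*(j - 3*sqrt(2))*(j + 5*sqrt(2)/2), (j + 3)*(j + 5*sqrt(2)/2)) = j + 5*sqrt(2)/2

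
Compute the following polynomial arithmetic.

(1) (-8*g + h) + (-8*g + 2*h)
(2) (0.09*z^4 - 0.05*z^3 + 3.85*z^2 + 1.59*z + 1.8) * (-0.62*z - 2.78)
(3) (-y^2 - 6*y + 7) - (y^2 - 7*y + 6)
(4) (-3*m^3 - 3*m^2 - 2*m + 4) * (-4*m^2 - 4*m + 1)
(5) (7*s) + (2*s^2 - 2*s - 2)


(1) = -16*g + 3*h
(2) = -0.0558*z^5 - 0.2192*z^4 - 2.248*z^3 - 11.6888*z^2 - 5.5362*z - 5.004
(3) = -2*y^2 + y + 1
(4) = 12*m^5 + 24*m^4 + 17*m^3 - 11*m^2 - 18*m + 4
(5) = 2*s^2 + 5*s - 2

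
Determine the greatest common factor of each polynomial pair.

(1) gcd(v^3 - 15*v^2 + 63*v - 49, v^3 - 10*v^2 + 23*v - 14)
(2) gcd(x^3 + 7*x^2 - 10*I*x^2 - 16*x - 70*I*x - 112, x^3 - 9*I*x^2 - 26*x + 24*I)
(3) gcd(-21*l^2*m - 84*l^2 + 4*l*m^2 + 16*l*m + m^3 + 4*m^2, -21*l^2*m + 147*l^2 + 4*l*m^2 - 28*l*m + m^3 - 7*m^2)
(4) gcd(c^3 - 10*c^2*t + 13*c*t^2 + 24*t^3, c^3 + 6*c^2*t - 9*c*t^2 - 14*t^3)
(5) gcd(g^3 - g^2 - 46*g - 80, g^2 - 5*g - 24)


(1) = gcd((v - 7)^2*(v - 1), (v - 7)*(v - 2)*(v - 1)) = v^2 - 8*v + 7
(2) = gcd((x + 7)*(x - 8*I)*(x - 2*I), (x - 4*I)*(x - 3*I)*(x - 2*I)) = x - 2*I
(3) = 21*l^2 - 4*l*m - m^2
(4) = gcd((c - 8*t)*(c - 3*t)*(c + t), (c - 2*t)*(c + t)*(c + 7*t)) = c + t
(5) = gcd((g - 8)*(g + 2)*(g + 5), (g - 8)*(g + 3)) = g - 8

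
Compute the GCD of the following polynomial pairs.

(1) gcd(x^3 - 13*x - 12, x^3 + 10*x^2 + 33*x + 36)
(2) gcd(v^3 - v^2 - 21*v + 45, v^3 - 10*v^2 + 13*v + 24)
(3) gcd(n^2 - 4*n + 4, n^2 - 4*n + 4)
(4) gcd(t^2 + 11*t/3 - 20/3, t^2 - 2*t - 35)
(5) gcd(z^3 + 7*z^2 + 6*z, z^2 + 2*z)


(1) = x + 3
(2) = gcd((v - 3)^2*(v + 5), (v - 8)*(v - 3)*(v + 1)) = v - 3
(3) = gcd((n - 2)^2, (n - 2)^2) = n^2 - 4*n + 4
(4) = t + 5
(5) = z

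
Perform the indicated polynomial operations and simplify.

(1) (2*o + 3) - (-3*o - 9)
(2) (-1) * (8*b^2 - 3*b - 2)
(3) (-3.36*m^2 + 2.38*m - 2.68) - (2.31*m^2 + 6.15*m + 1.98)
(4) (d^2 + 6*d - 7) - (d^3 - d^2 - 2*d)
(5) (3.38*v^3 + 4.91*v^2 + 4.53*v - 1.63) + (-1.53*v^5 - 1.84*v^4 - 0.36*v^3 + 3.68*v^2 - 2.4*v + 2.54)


(1) = 5*o + 12
(2) = -8*b^2 + 3*b + 2
(3) = -5.67*m^2 - 3.77*m - 4.66
(4) = -d^3 + 2*d^2 + 8*d - 7
(5) = -1.53*v^5 - 1.84*v^4 + 3.02*v^3 + 8.59*v^2 + 2.13*v + 0.91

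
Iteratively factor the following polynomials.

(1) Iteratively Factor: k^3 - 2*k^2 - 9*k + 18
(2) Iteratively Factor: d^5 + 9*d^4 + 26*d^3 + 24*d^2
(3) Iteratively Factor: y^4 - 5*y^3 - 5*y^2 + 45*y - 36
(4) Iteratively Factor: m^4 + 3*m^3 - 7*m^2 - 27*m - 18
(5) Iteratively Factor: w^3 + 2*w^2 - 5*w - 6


(1) = (k + 3)*(k^2 - 5*k + 6) = (k - 3)*(k + 3)*(k - 2)
(2) = (d + 4)*(d^4 + 5*d^3 + 6*d^2) = (d + 2)*(d + 4)*(d^3 + 3*d^2) = d*(d + 2)*(d + 4)*(d^2 + 3*d) = d^2*(d + 2)*(d + 4)*(d + 3)
(3) = (y - 1)*(y^3 - 4*y^2 - 9*y + 36) = (y - 3)*(y - 1)*(y^2 - y - 12) = (y - 4)*(y - 3)*(y - 1)*(y + 3)
(4) = (m + 2)*(m^3 + m^2 - 9*m - 9) = (m + 2)*(m + 3)*(m^2 - 2*m - 3) = (m - 3)*(m + 2)*(m + 3)*(m + 1)
(5) = (w - 2)*(w^2 + 4*w + 3) = (w - 2)*(w + 1)*(w + 3)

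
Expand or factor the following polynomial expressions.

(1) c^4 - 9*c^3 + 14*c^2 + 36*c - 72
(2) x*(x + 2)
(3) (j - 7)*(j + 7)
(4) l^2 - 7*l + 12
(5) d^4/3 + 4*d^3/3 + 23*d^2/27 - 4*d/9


(1) = (c - 6)*(c - 3)*(c - 2)*(c + 2)
(2) = x^2 + 2*x
(3) = j^2 - 49
(4) = (l - 4)*(l - 3)
(5) = d*(d/3 + 1)*(d - 1/3)*(d + 4/3)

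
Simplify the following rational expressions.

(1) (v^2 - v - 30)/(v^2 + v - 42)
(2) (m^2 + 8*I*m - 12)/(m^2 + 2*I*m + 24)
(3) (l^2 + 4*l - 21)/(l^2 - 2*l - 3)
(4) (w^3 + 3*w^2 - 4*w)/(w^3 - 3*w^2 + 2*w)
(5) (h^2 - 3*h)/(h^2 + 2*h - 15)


(1) = (v + 5)/(v + 7)
(2) = (m + 2*I)/(m - 4*I)
(3) = (l + 7)/(l + 1)
(4) = (w + 4)/(w - 2)
(5) = h/(h + 5)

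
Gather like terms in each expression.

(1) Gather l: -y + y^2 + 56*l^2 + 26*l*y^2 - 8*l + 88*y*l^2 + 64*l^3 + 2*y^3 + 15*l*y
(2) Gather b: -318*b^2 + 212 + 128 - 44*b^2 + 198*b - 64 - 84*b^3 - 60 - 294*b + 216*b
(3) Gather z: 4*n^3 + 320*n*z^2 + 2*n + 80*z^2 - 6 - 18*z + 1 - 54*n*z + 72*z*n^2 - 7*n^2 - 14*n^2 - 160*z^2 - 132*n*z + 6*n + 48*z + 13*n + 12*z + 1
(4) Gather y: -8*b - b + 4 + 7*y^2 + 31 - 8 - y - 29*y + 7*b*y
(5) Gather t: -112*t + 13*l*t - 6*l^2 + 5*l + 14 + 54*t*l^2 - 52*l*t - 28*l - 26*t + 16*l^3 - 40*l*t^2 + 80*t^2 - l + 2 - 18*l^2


(1) = 64*l^3 + l^2*(88*y + 56) + l*(26*y^2 + 15*y - 8) + 2*y^3 + y^2 - y
(2) = -84*b^3 - 362*b^2 + 120*b + 216
(3) = 4*n^3 - 21*n^2 + 21*n + z^2*(320*n - 80) + z*(72*n^2 - 186*n + 42) - 4
(4) = -9*b + 7*y^2 + y*(7*b - 30) + 27
(5) = 16*l^3 - 24*l^2 - 24*l + t^2*(80 - 40*l) + t*(54*l^2 - 39*l - 138) + 16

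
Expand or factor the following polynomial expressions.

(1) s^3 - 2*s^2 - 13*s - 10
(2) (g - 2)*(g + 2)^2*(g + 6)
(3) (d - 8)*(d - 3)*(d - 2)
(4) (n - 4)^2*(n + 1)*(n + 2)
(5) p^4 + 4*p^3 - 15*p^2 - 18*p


(1) = (s - 5)*(s + 1)*(s + 2)
(2) = g^4 + 8*g^3 + 8*g^2 - 32*g - 48
(3) = d^3 - 13*d^2 + 46*d - 48
(4) = n^4 - 5*n^3 - 6*n^2 + 32*n + 32
(5) = p*(p - 3)*(p + 1)*(p + 6)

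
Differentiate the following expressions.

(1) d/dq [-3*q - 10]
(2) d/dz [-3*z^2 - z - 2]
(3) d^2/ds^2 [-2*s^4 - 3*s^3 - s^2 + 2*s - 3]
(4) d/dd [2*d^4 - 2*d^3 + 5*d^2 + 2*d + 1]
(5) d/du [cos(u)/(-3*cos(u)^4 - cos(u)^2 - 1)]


(1) = -3
(2) = -6*z - 1
(3) = -24*s^2 - 18*s - 2
(4) = 8*d^3 - 6*d^2 + 10*d + 2
(5) = (-9*cos(u)^4 - cos(u)^2 + 1)*sin(u)/(3*sin(u)^4 - 7*sin(u)^2 + 5)^2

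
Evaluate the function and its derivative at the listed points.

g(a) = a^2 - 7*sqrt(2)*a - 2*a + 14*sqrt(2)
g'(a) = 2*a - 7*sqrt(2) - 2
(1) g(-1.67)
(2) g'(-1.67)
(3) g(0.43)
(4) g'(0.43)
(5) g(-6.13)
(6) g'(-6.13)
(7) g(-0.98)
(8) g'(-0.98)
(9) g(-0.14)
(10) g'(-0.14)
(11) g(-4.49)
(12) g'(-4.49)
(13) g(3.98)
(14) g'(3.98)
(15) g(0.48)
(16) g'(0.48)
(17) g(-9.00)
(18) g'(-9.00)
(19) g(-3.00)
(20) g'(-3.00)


(1) = 42.46
(2) = -15.24
(3) = 14.87
(4) = -11.04
(5) = 130.32
(6) = -24.16
(7) = 32.42
(8) = -13.86
(9) = 21.48
(10) = -12.18
(11) = 93.39
(12) = -20.88
(13) = -11.72
(14) = -3.94
(15) = 14.32
(16) = -10.94
(17) = 207.89
(18) = -29.90
(19) = 64.50
(20) = -17.90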